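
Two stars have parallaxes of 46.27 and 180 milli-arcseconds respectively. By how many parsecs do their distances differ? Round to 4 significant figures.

16.06 pc

d_A = 1/0.04627″ = 21.612 pc; d_B = 1/0.1800″ = 5.5556 pc.
|d_B − d_A| = |5.5556 − 21.612| = 16.056 pc.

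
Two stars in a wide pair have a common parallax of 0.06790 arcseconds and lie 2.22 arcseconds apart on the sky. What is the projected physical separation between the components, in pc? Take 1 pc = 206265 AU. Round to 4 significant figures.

0.0001585 pc

d = 1/p = 1/0.06790″ = 14.728 pc.
At distance d (pc), an angle of θ arcsec spans θ·d AU: s = 2.22 × 14.728 = 32.696 AU.
= 32.696 / 206265 = 0.00015851 pc.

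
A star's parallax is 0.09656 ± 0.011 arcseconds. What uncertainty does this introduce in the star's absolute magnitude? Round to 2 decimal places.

M = m − 5 log₁₀ d + 5 = m + 5 log₁₀ p + 5, so ∂M/∂p = 5/(p ln 10).
σ_M = (5/ln 10) · (σ_p/p) = 2.1715 × 0.011/0.09656 = 2.1715 × 0.11392 = 0.24738.

σ_M = 0.25 mag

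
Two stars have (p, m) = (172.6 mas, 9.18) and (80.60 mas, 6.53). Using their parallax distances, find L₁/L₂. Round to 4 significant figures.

d₁ = 1/p₁ = 1/0.1726″ = 5.7937 pc; d₂ = 1/p₂ = 1/0.08060″ = 12.407 pc.
M₁ = m₁ − 5 log₁₀ d₁ + 5 = 9.18 − 3.8148 + 5 = 10.3652.
M₂ = 6.53 − 5.4683 + 5 = 6.0617.
L₁/L₂ = 10^(0.4(M₂ − M₁)) = 10^(0.4 × (-4.3035)) = 10^(-1.72140) = 0.018993.

L₁/L₂ = 0.01899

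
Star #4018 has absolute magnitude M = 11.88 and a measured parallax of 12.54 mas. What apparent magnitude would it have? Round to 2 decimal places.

d = 1/p = 1/0.01254″ = 79.745 pc.
m − M = 5 log₁₀ d − 5 = 5 log₁₀(79.745) − 5 = 9.5085 − 5 = 4.5085.
m = M + (m − M) = 11.88 + 4.5085 = 16.39.

m = 16.39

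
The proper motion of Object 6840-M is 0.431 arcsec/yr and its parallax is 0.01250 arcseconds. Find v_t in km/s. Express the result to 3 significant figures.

d = 1/p = 1/0.01250″ = 80 pc.
v_t = 4.74 × μ × d = 4.74 × 0.431 × 80 = 163.44 km/s.

163 km/s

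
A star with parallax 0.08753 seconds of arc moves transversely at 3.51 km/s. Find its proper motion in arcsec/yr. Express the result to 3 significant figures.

d = 1/p = 1/0.08753″ = 11.425 pc.
μ = v_t / (4.74 d) = 3.51 / (4.74 × 11.425) = 3.51 / 54.155 = 0.064814 ″/yr.

0.0648 arcsec/yr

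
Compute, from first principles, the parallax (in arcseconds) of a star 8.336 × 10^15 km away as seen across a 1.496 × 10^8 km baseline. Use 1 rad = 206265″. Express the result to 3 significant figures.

θ ≈ B/d = (1.496 × 10^8) / (8.336 × 10^15) = 1.7946 × 10^-8 rad.
In arcseconds: 1.7946 × 10^-8 × 206265 = 0.0037016″.

0.00370 arcsec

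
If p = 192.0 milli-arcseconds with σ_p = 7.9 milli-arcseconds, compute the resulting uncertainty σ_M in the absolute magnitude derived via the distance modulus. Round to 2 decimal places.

σ_M = 0.09 mag

M = m − 5 log₁₀ d + 5 = m + 5 log₁₀ p + 5, so ∂M/∂p = 5/(p ln 10).
σ_M = (5/ln 10) · (σ_p/p) = 2.1715 × 7.9/192.0 = 2.1715 × 0.041146 = 0.089349.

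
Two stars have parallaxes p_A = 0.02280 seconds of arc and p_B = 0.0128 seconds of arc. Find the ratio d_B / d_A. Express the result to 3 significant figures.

1.78

Since d = 1/p, d_B/d_A = p_A/p_B.
= 0.02280 / 0.0128 = 1.7813.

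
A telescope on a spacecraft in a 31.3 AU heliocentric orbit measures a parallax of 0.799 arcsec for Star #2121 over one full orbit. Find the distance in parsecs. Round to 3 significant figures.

39.2 pc

With baseline B (in AU) and parallax p (in arcsec), d = B/p parsecs.
d = 31.3 / 0.799 = 39.174 pc.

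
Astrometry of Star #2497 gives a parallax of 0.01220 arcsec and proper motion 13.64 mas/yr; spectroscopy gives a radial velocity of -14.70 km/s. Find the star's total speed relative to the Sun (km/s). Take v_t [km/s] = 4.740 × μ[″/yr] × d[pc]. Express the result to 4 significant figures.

15.63 km/s

d = 1/p = 1/0.01220″ = 81.967 pc.
μ = 13.64 mas/yr = 0.01364 ″/yr.
v_t = 4.740 μ d = 4.740 × 0.01364 × 81.967 = 5.2995 km/s.
v = √(v_r² + v_t²) = √((-14.70)² + 5.2995²) = √244.175 = 15.626 km/s.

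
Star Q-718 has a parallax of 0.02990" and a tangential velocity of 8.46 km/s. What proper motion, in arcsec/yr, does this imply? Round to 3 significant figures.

0.0534 arcsec/yr

d = 1/p = 1/0.02990″ = 33.445 pc.
μ = v_t / (4.74 d) = 8.46 / (4.74 × 33.445) = 8.46 / 158.53 = 0.053365 ″/yr.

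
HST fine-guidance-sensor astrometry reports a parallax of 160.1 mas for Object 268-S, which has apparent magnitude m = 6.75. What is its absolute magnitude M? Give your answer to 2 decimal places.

M = 7.77

d = 1/p = 1/0.1601″ = 6.2461 pc.
m − M = 5 log₁₀(6.2461) − 5 = 3.9780 − 5 = -1.0220.
M = m − (m − M) = 6.75 − (-1.0220) = 7.77.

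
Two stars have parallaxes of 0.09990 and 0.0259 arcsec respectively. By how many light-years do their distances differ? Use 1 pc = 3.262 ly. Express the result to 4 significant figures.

d_A = 1/0.09990″ = 10.01 pc; d_B = 1/0.02590″ = 38.61 pc.
|d_B − d_A| = |38.61 − 10.01| = 28.6 pc = 28.6 × 3.262 ly = 93.293 ly.

93.29 ly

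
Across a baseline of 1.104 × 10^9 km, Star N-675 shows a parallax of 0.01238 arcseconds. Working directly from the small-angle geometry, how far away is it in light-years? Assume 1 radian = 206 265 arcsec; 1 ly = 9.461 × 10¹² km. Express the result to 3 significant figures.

1940 ly

θ = 0.01238″ = 0.01238/206265 = 6.0020 × 10^-8 rad.
d = B/θ = (1.104 × 10^9) / (6.0020 × 10^-8) = 1.8394 × 10^16 km = (1.8394 × 10^16) / (9.461 × 10^12) ly = 1944.2 ly.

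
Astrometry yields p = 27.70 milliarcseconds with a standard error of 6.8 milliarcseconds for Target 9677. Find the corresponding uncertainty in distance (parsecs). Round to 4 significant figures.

8.862 pc

d = 1/p, so σ_d = σ_p / p².
σ_d = 0.00680 / (0.02770)² = 0.00680 / 0.00076729 = 8.8624 pc.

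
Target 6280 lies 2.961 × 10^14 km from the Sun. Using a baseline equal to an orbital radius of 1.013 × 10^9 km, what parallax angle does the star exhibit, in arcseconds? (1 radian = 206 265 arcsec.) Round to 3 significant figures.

θ ≈ B/d = (1.013 × 10^9) / (2.961 × 10^14) = 3.4211 × 10^-6 rad.
In arcseconds: 3.4211 × 10^-6 × 206265 = 0.70565″.

0.706 arcsec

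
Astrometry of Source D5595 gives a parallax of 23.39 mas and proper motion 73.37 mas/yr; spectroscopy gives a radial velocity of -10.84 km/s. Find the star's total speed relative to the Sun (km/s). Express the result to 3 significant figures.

d = 1/p = 1/0.02339″ = 42.753 pc.
μ = 73.37 mas/yr = 0.07337 ″/yr.
v_t = 4.740 μ d = 4.740 × 0.07337 × 42.753 = 14.868 km/s.
v = √(v_r² + v_t²) = √((-10.84)² + 14.868²) = √338.563 = 18.4 km/s.

18.4 km/s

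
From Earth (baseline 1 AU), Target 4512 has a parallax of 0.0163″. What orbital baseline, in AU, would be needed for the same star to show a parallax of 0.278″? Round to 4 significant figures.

17.06 AU

Parallax scales linearly with baseline: p ∝ B, so B = p_target / p_Earth × 1 AU.
B = 0.278 / 0.0163 = 17.055 AU.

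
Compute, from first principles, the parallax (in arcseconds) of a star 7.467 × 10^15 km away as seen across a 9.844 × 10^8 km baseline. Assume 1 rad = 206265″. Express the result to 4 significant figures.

0.02719 arcsec

θ ≈ B/d = (9.844 × 10^8) / (7.467 × 10^15) = 1.3183 × 10^-7 rad.
In arcseconds: 1.3183 × 10^-7 × 206265 = 0.027192″.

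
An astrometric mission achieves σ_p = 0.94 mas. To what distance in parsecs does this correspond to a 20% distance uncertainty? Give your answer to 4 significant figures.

σ_d/d = σ_p/p, so the condition is σ_p/p ≤ 0.20, i.e. p ≥ σ_p/0.20.
p_min = 0.94/0.20 = 4.7 mas = 0.0047 arcsec.
d_max = 1/p_min = 1/0.0047 = 212.77 pc.

212.8 pc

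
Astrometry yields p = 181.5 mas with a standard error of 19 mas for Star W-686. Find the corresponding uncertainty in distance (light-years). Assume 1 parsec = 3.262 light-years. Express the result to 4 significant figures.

d = 1/p, so σ_d = σ_p / p².
σ_d = 0.0190 / (0.1815)² = 0.0190 / 0.032942 = 0.57677 pc = 0.57677 × 3.262 ly = 1.8814 ly.

1.881 ly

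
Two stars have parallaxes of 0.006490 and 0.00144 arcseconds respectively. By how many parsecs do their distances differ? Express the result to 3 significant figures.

540 pc

d_A = 1/0.006490″ = 154.08 pc; d_B = 1/0.001440″ = 694.44 pc.
|d_B − d_A| = |694.44 − 154.08| = 540.36 pc.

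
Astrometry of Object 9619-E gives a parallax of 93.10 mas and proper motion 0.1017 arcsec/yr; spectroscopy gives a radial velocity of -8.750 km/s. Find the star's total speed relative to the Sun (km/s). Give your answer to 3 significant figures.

d = 1/p = 1/0.09310″ = 10.741 pc.
v_t = 4.740 μ d = 4.740 × 0.1017 × 10.741 = 5.1778 km/s.
v = √(v_r² + v_t²) = √((-8.750)² + 5.1778²) = √103.372 = 10.167 km/s.

10.2 km/s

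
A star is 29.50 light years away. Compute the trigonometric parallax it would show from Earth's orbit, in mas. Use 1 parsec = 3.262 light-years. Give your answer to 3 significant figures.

111 mas

d = 29.50 ly ÷ 3.262 = 9.0435 pc.
p = 1/d = 1/9.0435 = 0.11058 arcsec.
= 0.11058 × 1000 = 110.58 mas.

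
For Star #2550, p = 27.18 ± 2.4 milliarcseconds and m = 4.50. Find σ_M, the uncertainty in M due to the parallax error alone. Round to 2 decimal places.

σ_M = 0.19 mag

M = m − 5 log₁₀ d + 5 = m + 5 log₁₀ p + 5, so ∂M/∂p = 5/(p ln 10).
σ_M = (5/ln 10) · (σ_p/p) = 2.1715 × 2.4/27.18 = 2.1715 × 0.0883 = 0.19174.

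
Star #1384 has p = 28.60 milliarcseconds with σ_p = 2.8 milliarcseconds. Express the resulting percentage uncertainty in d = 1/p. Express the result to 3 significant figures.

9.79%

For d = 1/p, |σ_d/d| = |σ_p/p|.
σ_p/p = 2.8 / 28.60 = 0.097902 = 9.7902%.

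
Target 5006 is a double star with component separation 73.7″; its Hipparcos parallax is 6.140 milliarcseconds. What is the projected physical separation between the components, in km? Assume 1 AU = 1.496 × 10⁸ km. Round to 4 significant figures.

1.796 × 10^12 km

d = 1/p = 1/0.006140″ = 162.87 pc.
At distance d (pc), an angle of θ arcsec spans θ·d AU: s = 73.7 × 162.87 = 12004 AU.
= 12004 × 1.496 × 10⁸ km = 1.7958 × 10^12 km.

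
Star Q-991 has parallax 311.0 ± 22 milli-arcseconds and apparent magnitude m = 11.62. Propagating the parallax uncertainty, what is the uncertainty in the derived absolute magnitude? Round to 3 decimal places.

σ_M = 0.154 mag

M = m − 5 log₁₀ d + 5 = m + 5 log₁₀ p + 5, so ∂M/∂p = 5/(p ln 10).
σ_M = (5/ln 10) · (σ_p/p) = 2.1715 × 22/311.0 = 2.1715 × 0.07074 = 0.15361.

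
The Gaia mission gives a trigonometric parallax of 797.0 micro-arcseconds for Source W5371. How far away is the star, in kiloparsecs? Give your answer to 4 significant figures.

p = 797.0 micro-arcseconds = 0.0007970 arcsec.
d = 1/p = 1/0.0007970 = 1254.7 pc.
= 1.2547 kpc.

1.255 kpc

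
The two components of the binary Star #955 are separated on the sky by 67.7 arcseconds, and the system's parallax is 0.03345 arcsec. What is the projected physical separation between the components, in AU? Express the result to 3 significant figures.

d = 1/p = 1/0.03345″ = 29.895 pc.
At distance d (pc), an angle of θ arcsec spans θ·d AU: s = 67.7 × 29.895 = 2023.9 AU.

2020 AU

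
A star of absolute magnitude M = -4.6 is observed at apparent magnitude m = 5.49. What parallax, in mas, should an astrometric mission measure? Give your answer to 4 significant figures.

m − M = 5.49 − (-4.6) = 10.09.
d = 10^((m−M)/5 + 1) = 10^3.018 = 1042.3 pc.
p = 1/d = 1/1042.3 = 0.00095942 arcsec = 0.95942 mas.

0.9594 mas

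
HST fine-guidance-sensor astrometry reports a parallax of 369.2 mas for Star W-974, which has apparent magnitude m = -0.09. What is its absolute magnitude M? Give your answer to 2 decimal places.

M = 2.75

d = 1/p = 1/0.3692″ = 2.7086 pc.
m − M = 5 log₁₀(2.7086) − 5 = 2.1637 − 5 = -2.8363.
M = m − (m − M) = -0.09 − (-2.8363) = 2.75.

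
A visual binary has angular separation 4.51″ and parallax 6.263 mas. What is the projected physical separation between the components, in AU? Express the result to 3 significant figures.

720 AU

d = 1/p = 1/0.006263″ = 159.67 pc.
At distance d (pc), an angle of θ arcsec spans θ·d AU: s = 4.51 × 159.67 = 720.11 AU.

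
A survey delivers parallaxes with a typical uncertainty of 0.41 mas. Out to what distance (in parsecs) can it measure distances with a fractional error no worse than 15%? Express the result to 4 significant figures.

365.9 pc

σ_d/d = σ_p/p, so the condition is σ_p/p ≤ 0.15, i.e. p ≥ σ_p/0.15.
p_min = 0.41/0.15 = 2.7333 mas = 0.0027333 arcsec.
d_max = 1/p_min = 1/0.0027333 = 365.86 pc.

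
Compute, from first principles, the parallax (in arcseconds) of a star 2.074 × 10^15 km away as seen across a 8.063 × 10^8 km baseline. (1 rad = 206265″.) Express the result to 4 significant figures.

θ ≈ B/d = (8.063 × 10^8) / (2.074 × 10^15) = 3.8877 × 10^-7 rad.
In arcseconds: 3.8877 × 10^-7 × 206265 = 0.08019″.

0.08019 arcsec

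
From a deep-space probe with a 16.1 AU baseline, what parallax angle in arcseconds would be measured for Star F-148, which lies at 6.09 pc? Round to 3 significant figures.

2.64 arcsec

p (arcsec) = B (AU) / d (pc).
p = 16.1 / 6.09 = 2.6437 arcsec.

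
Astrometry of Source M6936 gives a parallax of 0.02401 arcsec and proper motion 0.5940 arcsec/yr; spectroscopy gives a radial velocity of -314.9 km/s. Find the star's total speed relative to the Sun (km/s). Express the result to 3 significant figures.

336 km/s

d = 1/p = 1/0.02401″ = 41.649 pc.
v_t = 4.740 μ d = 4.740 × 0.5940 × 41.649 = 117.27 km/s.
v = √(v_r² + v_t²) = √((-314.9)² + 117.27²) = √112914 = 336.03 km/s.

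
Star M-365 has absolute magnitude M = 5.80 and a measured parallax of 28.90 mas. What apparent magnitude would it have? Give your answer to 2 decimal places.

m = 8.50

d = 1/p = 1/0.02890″ = 34.602 pc.
m − M = 5 log₁₀ d − 5 = 5 log₁₀(34.602) − 5 = 7.6955 − 5 = 2.6955.
m = M + (m − M) = 5.80 + 2.6955 = 8.50.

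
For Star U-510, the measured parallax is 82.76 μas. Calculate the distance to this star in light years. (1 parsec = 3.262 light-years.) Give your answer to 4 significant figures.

39420 light years

p = 82.76 μas = 0.00008276 arcsec.
d = 1/p = 1/0.00008276 = 12083 pc.
In light-years: 12083 × 3.262 = 39415 ly.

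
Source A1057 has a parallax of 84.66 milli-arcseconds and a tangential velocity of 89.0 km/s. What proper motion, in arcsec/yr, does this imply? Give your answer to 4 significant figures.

d = 1/p = 1/0.08466″ = 11.812 pc.
μ = v_t / (4.74 d) = 89.0 / (4.74 × 11.812) = 89.0 / 55.989 = 1.5896 ″/yr.

1.590 arcsec/yr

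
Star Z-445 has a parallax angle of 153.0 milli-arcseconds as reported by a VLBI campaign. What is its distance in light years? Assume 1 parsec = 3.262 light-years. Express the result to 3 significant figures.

21.3 light years

p = 153.0 milli-arcseconds = 0.1530 arcsec.
d = 1/p = 1/0.1530 = 6.5359 pc.
In light-years: 6.5359 × 3.262 = 21.32 ly.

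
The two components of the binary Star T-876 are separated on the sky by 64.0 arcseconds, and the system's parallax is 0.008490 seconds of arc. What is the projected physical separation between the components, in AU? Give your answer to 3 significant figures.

7540 AU

d = 1/p = 1/0.008490″ = 117.79 pc.
At distance d (pc), an angle of θ arcsec spans θ·d AU: s = 64.0 × 117.79 = 7538.6 AU.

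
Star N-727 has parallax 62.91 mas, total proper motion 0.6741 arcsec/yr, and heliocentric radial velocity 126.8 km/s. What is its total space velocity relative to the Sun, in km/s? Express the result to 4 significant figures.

d = 1/p = 1/0.06291″ = 15.896 pc.
v_t = 4.740 μ d = 4.740 × 0.6741 × 15.896 = 50.791 km/s.
v = √(v_r² + v_t²) = √(126.8² + 50.791²) = √18658 = 136.59 km/s.

136.6 km/s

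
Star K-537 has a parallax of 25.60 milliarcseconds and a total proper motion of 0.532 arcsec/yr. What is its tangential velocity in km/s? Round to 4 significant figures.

98.50 km/s

d = 1/p = 1/0.02560″ = 39.063 pc.
v_t = 4.74 × μ × d = 4.74 × 0.532 × 39.063 = 98.504 km/s.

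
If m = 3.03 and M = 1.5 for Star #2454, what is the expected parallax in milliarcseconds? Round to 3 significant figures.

m − M = 3.03 − 1.5 = 1.53.
d = 10^((m−M)/5 + 1) = 10^1.306 = 20.23 pc.
p = 1/d = 1/20.23 = 0.049432 arcsec = 49.432 mas.

49.4 mas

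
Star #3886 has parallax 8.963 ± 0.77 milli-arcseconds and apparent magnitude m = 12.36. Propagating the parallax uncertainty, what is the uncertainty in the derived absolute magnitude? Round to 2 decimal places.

σ_M = 0.19 mag

M = m − 5 log₁₀ d + 5 = m + 5 log₁₀ p + 5, so ∂M/∂p = 5/(p ln 10).
σ_M = (5/ln 10) · (σ_p/p) = 2.1715 × 0.77/8.963 = 2.1715 × 0.085909 = 0.18655.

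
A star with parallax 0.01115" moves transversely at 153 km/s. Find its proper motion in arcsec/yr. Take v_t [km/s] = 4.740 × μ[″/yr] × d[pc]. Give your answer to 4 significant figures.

d = 1/p = 1/0.01115″ = 89.686 pc.
μ = v_t / (4.74 d) = 153 / (4.74 × 89.686) = 153 / 425.11 = 0.35991 ″/yr.

0.3599 arcsec/yr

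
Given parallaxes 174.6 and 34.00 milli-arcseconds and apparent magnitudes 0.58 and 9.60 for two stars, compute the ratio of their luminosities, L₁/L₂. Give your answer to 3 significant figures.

L₁/L₂ = 154

d₁ = 1/p₁ = 1/0.1746″ = 5.7274 pc; d₂ = 1/p₂ = 1/0.03400″ = 29.412 pc.
M₁ = m₁ − 5 log₁₀ d₁ + 5 = 0.58 − 3.7898 + 5 = 1.7902.
M₂ = 9.60 − 7.3426 + 5 = 7.2574.
L₁/L₂ = 10^(0.4(M₂ − M₁)) = 10^(0.4 × 5.4672) = 10^2.18688 = 153.77.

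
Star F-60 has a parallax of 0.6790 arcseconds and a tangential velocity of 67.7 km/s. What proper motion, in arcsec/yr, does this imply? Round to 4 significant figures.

d = 1/p = 1/0.6790″ = 1.4728 pc.
μ = v_t / (4.74 d) = 67.7 / (4.74 × 1.4728) = 67.7 / 6.9811 = 9.6976 ″/yr.

9.698 arcsec/yr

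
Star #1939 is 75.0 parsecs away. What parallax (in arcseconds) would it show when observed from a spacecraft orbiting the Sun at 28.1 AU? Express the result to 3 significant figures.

p (arcsec) = B (AU) / d (pc).
p = 28.1 / 75.0 = 0.37467 arcsec.

0.375 arcsec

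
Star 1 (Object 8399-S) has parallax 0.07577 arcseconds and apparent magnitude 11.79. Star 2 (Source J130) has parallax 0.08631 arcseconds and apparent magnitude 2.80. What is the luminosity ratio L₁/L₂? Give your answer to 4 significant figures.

d₁ = 1/p₁ = 1/0.07577″ = 13.198 pc; d₂ = 1/p₂ = 1/0.08631″ = 11.586 pc.
M₁ = m₁ − 5 log₁₀ d₁ + 5 = 11.79 − 5.6025 + 5 = 11.1875.
M₂ = 2.80 − 5.3197 + 5 = 2.4803.
L₁/L₂ = 10^(0.4(M₂ − M₁)) = 10^(0.4 × (-8.7072)) = 10^(-3.48288) = 0.00032894.

L₁/L₂ = 0.0003289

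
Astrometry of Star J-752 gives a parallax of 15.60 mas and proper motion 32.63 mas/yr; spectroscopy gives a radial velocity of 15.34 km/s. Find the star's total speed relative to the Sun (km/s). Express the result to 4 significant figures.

d = 1/p = 1/0.01560″ = 64.103 pc.
μ = 32.63 mas/yr = 0.03263 ″/yr.
v_t = 4.740 μ d = 4.740 × 0.03263 × 64.103 = 9.9146 km/s.
v = √(v_r² + v_t²) = √(15.34² + 9.9146²) = √333.615 = 18.265 km/s.

18.27 km/s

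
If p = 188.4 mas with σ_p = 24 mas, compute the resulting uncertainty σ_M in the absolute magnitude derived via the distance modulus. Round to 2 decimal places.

M = m − 5 log₁₀ d + 5 = m + 5 log₁₀ p + 5, so ∂M/∂p = 5/(p ln 10).
σ_M = (5/ln 10) · (σ_p/p) = 2.1715 × 24/188.4 = 2.1715 × 0.12739 = 0.27663.

σ_M = 0.28 mag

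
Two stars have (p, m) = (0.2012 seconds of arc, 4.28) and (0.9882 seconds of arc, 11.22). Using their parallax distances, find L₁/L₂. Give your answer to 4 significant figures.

L₁/L₂ = 14400

d₁ = 1/p₁ = 1/0.2012″ = 4.9702 pc; d₂ = 1/p₂ = 1/0.9882″ = 1.0119 pc.
M₁ = m₁ − 5 log₁₀ d₁ + 5 = 4.28 − 3.4819 + 5 = 5.7981.
M₂ = 11.22 − 0.0257 + 5 = 16.1943.
L₁/L₂ = 10^(0.4(M₂ − M₁)) = 10^(0.4 × 10.3962) = 10^4.15848 = 14404.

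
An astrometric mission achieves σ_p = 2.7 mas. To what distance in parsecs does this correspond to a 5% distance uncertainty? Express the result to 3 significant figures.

σ_d/d = σ_p/p, so the condition is σ_p/p ≤ 0.05, i.e. p ≥ σ_p/0.05.
p_min = 2.7/0.05 = 54 mas = 0.054 arcsec.
d_max = 1/p_min = 1/0.054 = 18.519 pc.

18.5 pc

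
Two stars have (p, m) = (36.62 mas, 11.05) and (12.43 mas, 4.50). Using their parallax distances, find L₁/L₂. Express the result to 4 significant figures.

L₁/L₂ = 0.0002764

d₁ = 1/p₁ = 1/0.03662″ = 27.307 pc; d₂ = 1/p₂ = 1/0.01243″ = 80.451 pc.
M₁ = m₁ − 5 log₁₀ d₁ + 5 = 11.05 − 7.1814 + 5 = 8.8686.
M₂ = 4.50 − 9.5277 + 5 = -0.0277.
L₁/L₂ = 10^(0.4(M₂ − M₁)) = 10^(0.4 × (-8.8963)) = 10^(-3.55852) = 0.00027636.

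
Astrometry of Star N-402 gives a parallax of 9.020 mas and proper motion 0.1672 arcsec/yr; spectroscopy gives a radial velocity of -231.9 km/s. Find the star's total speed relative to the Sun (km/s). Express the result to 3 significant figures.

d = 1/p = 1/0.009020″ = 110.86 pc.
v_t = 4.740 μ d = 4.740 × 0.1672 × 110.86 = 87.86 km/s.
v = √(v_r² + v_t²) = √((-231.9)² + 87.86²) = √61497 = 247.99 km/s.

248 km/s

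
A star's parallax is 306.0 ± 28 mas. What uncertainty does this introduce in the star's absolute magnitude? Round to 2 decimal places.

M = m − 5 log₁₀ d + 5 = m + 5 log₁₀ p + 5, so ∂M/∂p = 5/(p ln 10).
σ_M = (5/ln 10) · (σ_p/p) = 2.1715 × 28/306.0 = 2.1715 × 0.091503 = 0.1987.

σ_M = 0.20 mag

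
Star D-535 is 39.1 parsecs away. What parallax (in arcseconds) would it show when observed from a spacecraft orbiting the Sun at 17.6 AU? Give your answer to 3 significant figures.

p (arcsec) = B (AU) / d (pc).
p = 17.6 / 39.1 = 0.45013 arcsec.

0.450 arcsec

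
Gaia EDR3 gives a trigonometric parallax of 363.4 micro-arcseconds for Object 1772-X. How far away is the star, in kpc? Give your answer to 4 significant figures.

2.752 kpc

p = 363.4 micro-arcseconds = 0.0003634 arcsec.
d = 1/p = 1/0.0003634 = 2751.8 pc.
= 2.7518 kpc.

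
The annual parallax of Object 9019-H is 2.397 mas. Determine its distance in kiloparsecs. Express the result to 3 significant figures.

0.417 kpc

p = 2.397 mas = 0.002397 arcsec.
d = 1/p = 1/0.002397 = 417.19 pc.
= 0.41719 kpc.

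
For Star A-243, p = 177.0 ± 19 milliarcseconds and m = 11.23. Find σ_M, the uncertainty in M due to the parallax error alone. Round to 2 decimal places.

M = m − 5 log₁₀ d + 5 = m + 5 log₁₀ p + 5, so ∂M/∂p = 5/(p ln 10).
σ_M = (5/ln 10) · (σ_p/p) = 2.1715 × 19/177.0 = 2.1715 × 0.10734 = 0.23309.

σ_M = 0.23 mag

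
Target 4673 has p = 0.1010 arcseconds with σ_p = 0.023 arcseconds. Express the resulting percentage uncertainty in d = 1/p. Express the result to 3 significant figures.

For d = 1/p, |σ_d/d| = |σ_p/p|.
σ_p/p = 0.023 / 0.1010 = 0.22772 = 22.772%.

22.8%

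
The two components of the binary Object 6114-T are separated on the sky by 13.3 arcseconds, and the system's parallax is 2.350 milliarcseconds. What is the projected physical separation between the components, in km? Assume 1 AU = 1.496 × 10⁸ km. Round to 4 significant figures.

8.467 × 10^11 km

d = 1/p = 1/0.002350″ = 425.53 pc.
At distance d (pc), an angle of θ arcsec spans θ·d AU: s = 13.3 × 425.53 = 5659.5 AU.
= 5659.5 × 1.496 × 10⁸ km = 8.4666 × 10^11 km.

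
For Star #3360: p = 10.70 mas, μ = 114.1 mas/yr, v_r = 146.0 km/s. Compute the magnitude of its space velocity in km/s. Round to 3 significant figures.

155 km/s

d = 1/p = 1/0.01070″ = 93.458 pc.
μ = 114.1 mas/yr = 0.1141 ″/yr.
v_t = 4.740 μ d = 4.740 × 0.1141 × 93.458 = 50.545 km/s.
v = √(v_r² + v_t²) = √(146.0² + 50.545²) = √23870.8 = 154.5 km/s.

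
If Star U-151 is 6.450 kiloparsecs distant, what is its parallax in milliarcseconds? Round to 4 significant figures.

0.1550 mas

d = 6.450 kpc = 6450 pc.
p = 1/d = 1/6450 = 0.00015504 arcsec.
= 0.00015504 × 1000 = 0.15504 mas.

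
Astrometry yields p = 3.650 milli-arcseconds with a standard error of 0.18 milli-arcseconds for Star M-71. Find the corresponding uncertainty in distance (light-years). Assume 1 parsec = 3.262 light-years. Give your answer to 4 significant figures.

d = 1/p, so σ_d = σ_p / p².
σ_d = 0.000180 / (0.003650)² = 0.000180 / 0.000013323 = 13.51 pc = 13.51 × 3.262 ly = 44.07 ly.

44.07 ly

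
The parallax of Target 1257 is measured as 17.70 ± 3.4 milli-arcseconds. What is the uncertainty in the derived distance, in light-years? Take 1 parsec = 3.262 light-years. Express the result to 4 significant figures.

35.40 ly

d = 1/p, so σ_d = σ_p / p².
σ_d = 0.00340 / (0.01770)² = 0.00340 / 0.00031329 = 10.853 pc = 10.853 × 3.262 ly = 35.402 ly.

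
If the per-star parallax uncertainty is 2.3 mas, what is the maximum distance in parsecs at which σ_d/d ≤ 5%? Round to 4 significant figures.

σ_d/d = σ_p/p, so the condition is σ_p/p ≤ 0.05, i.e. p ≥ σ_p/0.05.
p_min = 2.3/0.05 = 46 mas = 0.046 arcsec.
d_max = 1/p_min = 1/0.046 = 21.739 pc.

21.74 pc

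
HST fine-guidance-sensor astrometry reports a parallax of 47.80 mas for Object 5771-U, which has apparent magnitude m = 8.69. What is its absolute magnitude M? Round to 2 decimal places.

M = 7.09

d = 1/p = 1/0.04780″ = 20.921 pc.
m − M = 5 log₁₀(20.921) − 5 = 6.6029 − 5 = 1.6029.
M = m − (m − M) = 8.69 − 1.6029 = 7.09.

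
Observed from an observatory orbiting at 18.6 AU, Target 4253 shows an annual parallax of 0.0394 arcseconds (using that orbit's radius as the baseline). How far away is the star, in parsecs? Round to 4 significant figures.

With baseline B (in AU) and parallax p (in arcsec), d = B/p parsecs.
d = 18.6 / 0.0394 = 472.08 pc.

472.1 pc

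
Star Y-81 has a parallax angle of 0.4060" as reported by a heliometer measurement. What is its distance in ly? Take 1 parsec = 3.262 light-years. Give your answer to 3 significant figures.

8.03 ly

d = 1/p = 1/0.4060 = 2.4631 pc.
In light-years: 2.4631 × 3.262 = 8.0346 ly.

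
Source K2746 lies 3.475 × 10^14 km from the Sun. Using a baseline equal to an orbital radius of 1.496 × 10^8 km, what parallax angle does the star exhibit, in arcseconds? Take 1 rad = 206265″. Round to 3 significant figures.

θ ≈ B/d = (1.496 × 10^8) / (3.475 × 10^14) = 4.3050 × 10^-7 rad.
In arcseconds: 4.3050 × 10^-7 × 206265 = 0.088797″.

0.0888 arcsec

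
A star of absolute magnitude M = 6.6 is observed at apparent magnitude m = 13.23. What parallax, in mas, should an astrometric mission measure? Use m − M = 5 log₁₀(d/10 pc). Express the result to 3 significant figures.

m − M = 13.23 − 6.6 = 6.63.
d = 10^((m−M)/5 + 1) = 10^2.326 = 211.84 pc.
p = 1/d = 1/211.84 = 0.0047205 arcsec = 4.7205 mas.

4.72 mas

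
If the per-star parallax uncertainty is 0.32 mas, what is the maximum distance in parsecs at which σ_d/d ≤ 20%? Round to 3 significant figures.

625 pc

σ_d/d = σ_p/p, so the condition is σ_p/p ≤ 0.20, i.e. p ≥ σ_p/0.20.
p_min = 0.32/0.20 = 1.6 mas = 0.0016 arcsec.
d_max = 1/p_min = 1/0.0016 = 625 pc.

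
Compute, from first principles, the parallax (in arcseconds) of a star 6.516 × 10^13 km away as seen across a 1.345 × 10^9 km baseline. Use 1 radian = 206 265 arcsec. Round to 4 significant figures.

4.258 arcsec

θ ≈ B/d = (1.345 × 10^9) / (6.516 × 10^13) = 2.0641 × 10^-5 rad.
In arcseconds: 2.0641 × 10^-5 × 206265 = 4.2575″.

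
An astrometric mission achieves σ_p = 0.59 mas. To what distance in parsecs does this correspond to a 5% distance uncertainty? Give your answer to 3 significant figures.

σ_d/d = σ_p/p, so the condition is σ_p/p ≤ 0.05, i.e. p ≥ σ_p/0.05.
p_min = 0.59/0.05 = 11.8 mas = 0.0118 arcsec.
d_max = 1/p_min = 1/0.0118 = 84.746 pc.

84.7 pc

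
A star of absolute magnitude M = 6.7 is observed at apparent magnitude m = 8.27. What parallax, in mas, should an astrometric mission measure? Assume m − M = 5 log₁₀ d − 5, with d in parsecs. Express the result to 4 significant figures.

48.53 mas

m − M = 8.27 − 6.7 = 1.57.
d = 10^((m−M)/5 + 1) = 10^1.314 = 20.606 pc.
p = 1/d = 1/20.606 = 0.04853 arcsec = 48.53 mas.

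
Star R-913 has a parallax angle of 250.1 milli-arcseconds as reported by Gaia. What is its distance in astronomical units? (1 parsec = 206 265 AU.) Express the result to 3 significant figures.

825000 AU

p = 250.1 milli-arcseconds = 0.2501 arcsec.
d = 1/p = 1/0.2501 = 3.9984 pc.
In AU: 3.9984 × 206265 = 8.2473 × 10^5 AU.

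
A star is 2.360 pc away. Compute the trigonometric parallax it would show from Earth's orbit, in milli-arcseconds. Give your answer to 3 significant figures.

424 mas

p = 1/d = 1/2.36 = 0.42373 arcsec.
= 0.42373 × 1000 = 423.73 mas.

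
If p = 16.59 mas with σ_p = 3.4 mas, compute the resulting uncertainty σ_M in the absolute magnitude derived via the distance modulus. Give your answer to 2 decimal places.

M = m − 5 log₁₀ d + 5 = m + 5 log₁₀ p + 5, so ∂M/∂p = 5/(p ln 10).
σ_M = (5/ln 10) · (σ_p/p) = 2.1715 × 3.4/16.59 = 2.1715 × 0.20494 = 0.44503.

σ_M = 0.45 mag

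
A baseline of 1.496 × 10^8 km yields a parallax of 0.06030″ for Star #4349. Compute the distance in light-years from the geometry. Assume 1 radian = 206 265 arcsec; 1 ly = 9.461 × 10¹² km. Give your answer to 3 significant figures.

θ = 0.06030″ = 0.06030/206265 = 2.9234 × 10^-7 rad.
d = B/θ = (1.496 × 10^8) / (2.9234 × 10^-7) = 5.1173 × 10^14 km = (5.1173 × 10^14) / (9.461 × 10^12) ly = 54.088 ly.

54.1 ly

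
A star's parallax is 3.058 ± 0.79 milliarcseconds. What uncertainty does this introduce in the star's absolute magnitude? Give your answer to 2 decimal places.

M = m − 5 log₁₀ d + 5 = m + 5 log₁₀ p + 5, so ∂M/∂p = 5/(p ln 10).
σ_M = (5/ln 10) · (σ_p/p) = 2.1715 × 0.79/3.058 = 2.1715 × 0.25834 = 0.56099.

σ_M = 0.56 mag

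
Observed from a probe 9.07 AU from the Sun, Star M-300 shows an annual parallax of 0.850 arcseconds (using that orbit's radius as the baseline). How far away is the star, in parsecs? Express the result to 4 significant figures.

With baseline B (in AU) and parallax p (in arcsec), d = B/p parsecs.
d = 9.07 / 0.850 = 10.671 pc.

10.67 pc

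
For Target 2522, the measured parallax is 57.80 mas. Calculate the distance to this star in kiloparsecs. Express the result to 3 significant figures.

0.0173 kpc

p = 57.80 mas = 0.05780 arcsec.
d = 1/p = 1/0.05780 = 17.301 pc.
= 0.017301 kpc.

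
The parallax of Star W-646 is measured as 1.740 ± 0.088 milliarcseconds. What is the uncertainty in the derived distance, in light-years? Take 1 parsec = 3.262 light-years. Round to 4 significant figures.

94.81 ly

d = 1/p, so σ_d = σ_p / p².
σ_d = 0.0000880 / (0.001740)² = 0.0000880 / 0.0000030276 = 29.066 pc = 29.066 × 3.262 ly = 94.813 ly.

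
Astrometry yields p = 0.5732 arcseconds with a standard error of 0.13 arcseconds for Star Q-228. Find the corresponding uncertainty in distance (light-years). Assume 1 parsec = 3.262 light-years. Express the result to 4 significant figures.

1.291 ly

d = 1/p, so σ_d = σ_p / p².
σ_d = 0.130 / (0.5732)² = 0.130 / 0.32856 = 0.39567 pc = 0.39567 × 3.262 ly = 1.2907 ly.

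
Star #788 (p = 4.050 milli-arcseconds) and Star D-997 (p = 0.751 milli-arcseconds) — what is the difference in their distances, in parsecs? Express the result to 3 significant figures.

d_A = 1/0.004050″ = 246.91 pc; d_B = 1/0.0007510″ = 1331.6 pc.
|d_B − d_A| = |1331.6 − 246.91| = 1084.7 pc.

1080 pc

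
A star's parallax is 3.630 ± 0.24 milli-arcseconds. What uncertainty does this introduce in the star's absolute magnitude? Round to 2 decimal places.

σ_M = 0.14 mag

M = m − 5 log₁₀ d + 5 = m + 5 log₁₀ p + 5, so ∂M/∂p = 5/(p ln 10).
σ_M = (5/ln 10) · (σ_p/p) = 2.1715 × 0.24/3.630 = 2.1715 × 0.066116 = 0.14357.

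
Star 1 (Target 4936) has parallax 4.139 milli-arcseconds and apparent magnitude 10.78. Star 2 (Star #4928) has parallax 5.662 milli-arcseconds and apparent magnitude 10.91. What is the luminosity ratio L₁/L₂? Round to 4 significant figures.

L₁/L₂ = 2.109

d₁ = 1/p₁ = 1/0.004139″ = 241.6 pc; d₂ = 1/p₂ = 1/0.005662″ = 176.62 pc.
M₁ = m₁ − 5 log₁₀ d₁ + 5 = 10.78 − 11.9155 + 5 = 3.8645.
M₂ = 10.91 − 11.2352 + 5 = 4.6748.
L₁/L₂ = 10^(0.4(M₂ − M₁)) = 10^(0.4 × 0.8103) = 10^0.32412 = 2.1092.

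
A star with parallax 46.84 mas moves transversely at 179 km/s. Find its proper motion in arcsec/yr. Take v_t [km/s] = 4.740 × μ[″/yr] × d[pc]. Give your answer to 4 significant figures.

d = 1/p = 1/0.04684″ = 21.349 pc.
μ = v_t / (4.74 d) = 179 / (4.74 × 21.349) = 179 / 101.19 = 1.7689 ″/yr.

1.769 arcsec/yr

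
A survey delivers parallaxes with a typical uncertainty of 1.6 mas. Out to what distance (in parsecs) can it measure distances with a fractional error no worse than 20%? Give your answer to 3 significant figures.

125 pc

σ_d/d = σ_p/p, so the condition is σ_p/p ≤ 0.20, i.e. p ≥ σ_p/0.20.
p_min = 1.6/0.20 = 8 mas = 0.008 arcsec.
d_max = 1/p_min = 1/0.008 = 125 pc.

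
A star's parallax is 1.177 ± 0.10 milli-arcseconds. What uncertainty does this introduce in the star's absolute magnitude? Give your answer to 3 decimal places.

M = m − 5 log₁₀ d + 5 = m + 5 log₁₀ p + 5, so ∂M/∂p = 5/(p ln 10).
σ_M = (5/ln 10) · (σ_p/p) = 2.1715 × 0.10/1.177 = 2.1715 × 0.084962 = 0.18449.

σ_M = 0.184 mag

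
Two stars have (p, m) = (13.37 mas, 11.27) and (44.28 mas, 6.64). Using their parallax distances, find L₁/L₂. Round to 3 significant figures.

L₁/L₂ = 0.154

d₁ = 1/p₁ = 1/0.01337″ = 74.794 pc; d₂ = 1/p₂ = 1/0.04428″ = 22.584 pc.
M₁ = m₁ − 5 log₁₀ d₁ + 5 = 11.27 − 9.3693 + 5 = 6.9007.
M₂ = 6.64 − 6.7690 + 5 = 4.8710.
L₁/L₂ = 10^(0.4(M₂ − M₁)) = 10^(0.4 × (-2.0297)) = 10^(-0.81188) = 0.15421.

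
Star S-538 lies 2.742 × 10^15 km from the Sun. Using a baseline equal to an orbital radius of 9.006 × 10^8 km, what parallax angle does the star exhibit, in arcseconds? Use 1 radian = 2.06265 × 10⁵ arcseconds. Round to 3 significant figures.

0.0677 arcsec

θ ≈ B/d = (9.006 × 10^8) / (2.742 × 10^15) = 3.2845 × 10^-7 rad.
In arcseconds: 3.2845 × 10^-7 × 206265 = 0.067748″.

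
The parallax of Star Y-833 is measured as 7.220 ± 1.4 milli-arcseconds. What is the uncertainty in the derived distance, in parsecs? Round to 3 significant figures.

d = 1/p, so σ_d = σ_p / p².
σ_d = 0.00140 / (0.007220)² = 0.00140 / 0.000052128 = 26.857 pc.

26.9 pc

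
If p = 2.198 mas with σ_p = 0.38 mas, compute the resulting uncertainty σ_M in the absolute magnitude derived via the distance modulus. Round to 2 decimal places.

M = m − 5 log₁₀ d + 5 = m + 5 log₁₀ p + 5, so ∂M/∂p = 5/(p ln 10).
σ_M = (5/ln 10) · (σ_p/p) = 2.1715 × 0.38/2.198 = 2.1715 × 0.17288 = 0.37541.

σ_M = 0.38 mag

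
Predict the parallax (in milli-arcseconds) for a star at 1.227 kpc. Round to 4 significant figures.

0.8150 mas

d = 1.227 kpc = 1227 pc.
p = 1/d = 1/1227 = 0.000815 arcsec.
= 0.000815 × 1000 = 0.815 mas.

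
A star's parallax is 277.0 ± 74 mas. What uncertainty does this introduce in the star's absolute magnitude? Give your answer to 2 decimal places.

σ_M = 0.58 mag

M = m − 5 log₁₀ d + 5 = m + 5 log₁₀ p + 5, so ∂M/∂p = 5/(p ln 10).
σ_M = (5/ln 10) · (σ_p/p) = 2.1715 × 74/277.0 = 2.1715 × 0.26715 = 0.58012.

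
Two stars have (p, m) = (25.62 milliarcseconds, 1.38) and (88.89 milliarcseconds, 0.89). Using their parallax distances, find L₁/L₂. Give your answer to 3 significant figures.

d₁ = 1/p₁ = 1/0.02562″ = 39.032 pc; d₂ = 1/p₂ = 1/0.08889″ = 11.25 pc.
M₁ = m₁ − 5 log₁₀ d₁ + 5 = 1.38 − 7.9571 + 5 = -1.5771.
M₂ = 0.89 − 5.2558 + 5 = 0.6342.
L₁/L₂ = 10^(0.4(M₂ − M₁)) = 10^(0.4 × 2.2113) = 10^0.88452 = 7.6651.

L₁/L₂ = 7.67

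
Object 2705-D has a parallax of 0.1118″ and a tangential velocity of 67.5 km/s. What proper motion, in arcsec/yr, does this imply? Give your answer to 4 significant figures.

1.592 arcsec/yr

d = 1/p = 1/0.1118″ = 8.9445 pc.
μ = v_t / (4.74 d) = 67.5 / (4.74 × 8.9445) = 67.5 / 42.397 = 1.5921 ″/yr.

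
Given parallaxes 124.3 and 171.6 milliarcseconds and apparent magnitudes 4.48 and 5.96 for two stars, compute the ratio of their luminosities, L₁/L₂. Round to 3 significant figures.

d₁ = 1/p₁ = 1/0.1243″ = 8.0451 pc; d₂ = 1/p₂ = 1/0.1716″ = 5.8275 pc.
M₁ = m₁ − 5 log₁₀ d₁ + 5 = 4.48 − 4.5277 + 5 = 4.9523.
M₂ = 5.96 − 3.8274 + 5 = 7.1326.
L₁/L₂ = 10^(0.4(M₂ − M₁)) = 10^(0.4 × 2.1803) = 10^0.87212 = 7.4494.

L₁/L₂ = 7.45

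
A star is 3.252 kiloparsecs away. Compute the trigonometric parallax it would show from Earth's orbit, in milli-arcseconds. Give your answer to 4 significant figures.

0.3075 mas

d = 3.252 kpc = 3252 pc.
p = 1/d = 1/3252 = 0.0003075 arcsec.
= 0.0003075 × 1000 = 0.3075 mas.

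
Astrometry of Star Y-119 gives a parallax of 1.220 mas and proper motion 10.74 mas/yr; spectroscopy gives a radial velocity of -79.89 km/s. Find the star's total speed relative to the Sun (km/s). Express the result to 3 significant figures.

90.1 km/s

d = 1/p = 1/0.001220″ = 819.67 pc.
μ = 10.74 mas/yr = 0.01074 ″/yr.
v_t = 4.740 μ d = 4.740 × 0.01074 × 819.67 = 41.727 km/s.
v = √(v_r² + v_t²) = √((-79.89)² + 41.727²) = √8123.55 = 90.131 km/s.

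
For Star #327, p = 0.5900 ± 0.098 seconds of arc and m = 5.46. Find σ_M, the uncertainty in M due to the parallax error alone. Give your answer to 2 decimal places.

M = m − 5 log₁₀ d + 5 = m + 5 log₁₀ p + 5, so ∂M/∂p = 5/(p ln 10).
σ_M = (5/ln 10) · (σ_p/p) = 2.1715 × 0.098/0.5900 = 2.1715 × 0.1661 = 0.36069.

σ_M = 0.36 mag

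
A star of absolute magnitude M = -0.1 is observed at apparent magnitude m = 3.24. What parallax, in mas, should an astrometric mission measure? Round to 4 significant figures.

m − M = 3.24 − (-0.1) = 3.34.
d = 10^((m−M)/5 + 1) = 10^1.668 = 46.559 pc.
p = 1/d = 1/46.559 = 0.021478 arcsec = 21.478 mas.

21.48 mas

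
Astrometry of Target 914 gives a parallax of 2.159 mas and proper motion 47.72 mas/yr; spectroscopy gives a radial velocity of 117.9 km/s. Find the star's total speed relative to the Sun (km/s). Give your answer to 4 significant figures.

d = 1/p = 1/0.002159″ = 463.18 pc.
μ = 47.72 mas/yr = 0.04772 ″/yr.
v_t = 4.740 μ d = 4.740 × 0.04772 × 463.18 = 104.77 km/s.
v = √(v_r² + v_t²) = √(117.9² + 104.77²) = √24877.2 = 157.73 km/s.

157.7 km/s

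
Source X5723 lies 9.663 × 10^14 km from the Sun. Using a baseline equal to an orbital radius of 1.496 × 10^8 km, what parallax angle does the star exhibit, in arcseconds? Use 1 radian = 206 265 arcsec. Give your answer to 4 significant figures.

0.03193 arcsec

θ ≈ B/d = (1.496 × 10^8) / (9.663 × 10^14) = 1.5482 × 10^-7 rad.
In arcseconds: 1.5482 × 10^-7 × 206265 = 0.031934″.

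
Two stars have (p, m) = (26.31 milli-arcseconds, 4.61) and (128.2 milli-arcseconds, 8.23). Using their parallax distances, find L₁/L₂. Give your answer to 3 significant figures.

d₁ = 1/p₁ = 1/0.02631″ = 38.008 pc; d₂ = 1/p₂ = 1/0.1282″ = 7.8003 pc.
M₁ = m₁ − 5 log₁₀ d₁ + 5 = 4.61 − 7.8994 + 5 = 1.7106.
M₂ = 8.23 − 4.4606 + 5 = 8.7694.
L₁/L₂ = 10^(0.4(M₂ − M₁)) = 10^(0.4 × 7.0588) = 10^2.82352 = 666.07.

L₁/L₂ = 666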